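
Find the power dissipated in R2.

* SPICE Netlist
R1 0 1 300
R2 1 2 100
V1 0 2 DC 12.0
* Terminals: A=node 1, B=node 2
Nodal analysis, taking node 2 as the 0 V reference.
Source V1 fixes V_0 = 12 V.
KCL at each unknown node (sum of currents leaving = 0; resistances in Ω):
  Node 1: (V_1 - 12)/300 + (V_1 - 0)/100 = 0
Collecting terms: 0.01333 × V_1 = 0.04  =>  V_1 = 3 V
I_R2 = (V_1 - V_2)/R2 = (3 - 0)/100 = 0.03 A
P_R2 = I_R2² × R2 = (0.03)² × 100 = 0.09 W

Final answer: 0.09 W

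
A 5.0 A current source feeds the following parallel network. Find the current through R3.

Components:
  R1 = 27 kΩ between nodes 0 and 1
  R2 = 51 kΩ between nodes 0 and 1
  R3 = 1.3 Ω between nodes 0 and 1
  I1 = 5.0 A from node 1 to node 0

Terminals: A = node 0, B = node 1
All resistors sit directly between nodes 0 and 1, so they are in parallel and share one voltage V; the full source current 5 A splits among them.
1/R_par = 1/27000 + 1/51000 + 1/1.3 = 0.7693 S  =>  R_par = 1.3 Ω
V = I × R_par = 5 × 1.3 = 6.5 V
I_R3 = V/R3 = 6.5/1.3 = 5 A

Final answer: 5 A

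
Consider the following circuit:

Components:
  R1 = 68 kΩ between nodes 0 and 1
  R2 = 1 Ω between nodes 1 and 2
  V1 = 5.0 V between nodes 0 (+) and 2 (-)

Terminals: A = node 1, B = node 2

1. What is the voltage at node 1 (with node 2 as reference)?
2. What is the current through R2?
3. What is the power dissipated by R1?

Nodal analysis, taking node 2 as the 0 V reference.
Source V1 fixes V_0 = 5 V.
KCL at each unknown node (sum of currents leaving = 0; resistances in Ω):
  Node 1: (V_1 - 5)/68000 + (V_1 - 0)/1 = 0
Collecting terms: 1 × V_1 = 0.00007353  =>  V_1 = 0.00007353 V
Part 1:
  Read off the nodal solution: V_1 = 0.00007353 V
Part 2:
  I_R2 = (V_1 - V_2)/R2 = (0.00007353 - 0)/1 = 0.00007353 A
  Magnitude: I_R2 = 0.00007353 A
Part 3:
  I_R1 = (V_0 - V_1)/R1 = (5 - 0.00007353)/68000 = 0.00007353 A
  P_R1 = I_R1² × R1 = (0.00007353)² × 68000 = 0.0003676 W

Final answers:
1. V_1 = 7.353e-05 V
2. I_R2 = 7.353e-05 A
3. P_R1 = 0.0003676 W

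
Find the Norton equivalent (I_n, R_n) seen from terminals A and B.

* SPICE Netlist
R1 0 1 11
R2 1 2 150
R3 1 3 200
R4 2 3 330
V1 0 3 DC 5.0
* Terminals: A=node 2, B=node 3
Find the Thévenin equivalent first; then I_n = V_th/R_th and R_n = R_th.
Step 1 — V_th is the open-circuit voltage V_A - V_B (nothing connected across the terminals).
Nodal analysis, taking node 3 as the 0 V reference.
Source V1 fixes V_0 = 5 V.
KCL at each unknown node (sum of currents leaving = 0; resistances in Ω):
  Node 1: (V_1 - 5)/11 + (V_1 - V_2)/150 + (V_1 - 0)/200 = 0
  Node 2: (V_2 - V_1)/150 + (V_2 - 0)/330 = 0
Collecting terms (coefficients in siemens):
  0.1026·V_1 - 0.006667·V_2 = 0.4545
  0.009697·V_2 - 0.006667·V_1 = 0
Determinant D = (0.1026)(0.009697) - (-0.006667)(-0.006667) = 0.0009502
V_1 = [(0.4545)(0.009697) - (-0.006667)(0)]/D = 4.639 V
V_2 = [(0.1026)(0) - (0.4545)(-0.006667)]/D = 3.189 V
V_th = V_2 - V_3 = 3.189 - 0 = 3.189 V
Step 2 — R_th: zero the source — replace V1 by a short circuit (node 3 merges into node 0) — and find the resistance seen between A (node 2) and B (node 0).
Reduce the network between node 2 (A) and node 0 (B) by series/parallel combination:
  Rp1 = R1 ‖ R3 (parallel, both between nodes 0 and 1) = 1/(1/11 + 1/200) = 10.43 Ω
  Rs1 = R2 + Rp1 (series, joined only at node 1) = 150 + 10.43 = 160.4 Ω
  Rp2 = R4 ‖ Rs1 (parallel, both between nodes 0 and 2) = 1/(1/330 + 1/160.4) = 107.9 Ω
R_th = 107.9 Ω
I_n = V_th/R_th = 3.189/107.9 = 0.02954 A, and R_n = R_th = 107.9 Ω

Final answer: I_n = 0.02954 A, R_n = 107.9 Ω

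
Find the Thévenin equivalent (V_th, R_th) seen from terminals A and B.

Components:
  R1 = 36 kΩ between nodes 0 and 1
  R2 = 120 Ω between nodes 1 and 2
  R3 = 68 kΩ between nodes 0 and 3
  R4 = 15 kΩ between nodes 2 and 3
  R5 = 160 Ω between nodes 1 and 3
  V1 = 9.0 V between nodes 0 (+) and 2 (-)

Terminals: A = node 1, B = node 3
Step 1 — V_th is the open-circuit voltage V_A - V_B (nothing connected across the terminals).
Nodal analysis, taking node 2 as the 0 V reference.
Source V1 fixes V_0 = 9 V.
KCL at each unknown node (sum of currents leaving = 0; resistances in Ω):
  Node 1: (V_1 - 9)/36000 + (V_1 - 0)/120 + (V_1 - V_3)/160 = 0
  Node 3: (V_3 - 9)/68000 + (V_3 - 0)/15000 + (V_3 - V_1)/160 = 0
Collecting terms (coefficients in siemens):
  0.01461·V_1 - 0.00625·V_3 = 0.00025
  0.006331·V_3 - 0.00625·V_1 = 0.0001324
Determinant D = (0.01461)(0.006331) - (-0.00625)(-0.00625) = 0.00005345
V_1 = [(0.00025)(0.006331) - (-0.00625)(0.0001324)]/D = 0.04509 V
V_3 = [(0.01461)(0.0001324) - (0.00025)(-0.00625)]/D = 0.06542 V
V_th = V_1 - V_3 = 0.04509 - 0.06542 = -0.02032 V
Step 2 — R_th: zero the source — replace V1 by a short circuit (node 2 merges into node 0) — and find the resistance seen between A (node 1) and B (node 3).
Reduce the network between node 1 (A) and node 3 (B) by series/parallel combination:
  Rp1 = R1 ‖ R2 (parallel, both between nodes 0 and 1) = 1/(1/36000 + 1/120) = 119.6 Ω
  Rp2 = R3 ‖ R4 (parallel, both between nodes 0 and 3) = 1/(1/68000 + 1/15000) = 12290 Ω
  Rs1 = Rp1 + Rp2 (series, joined only at node 0) = 119.6 + 12290 = 12410 Ω
  Rp3 = R5 ‖ Rs1 (parallel, both between nodes 1 and 3) = 1/(1/160 + 1/12410) = 158 Ω
R_th = 158 Ω

Final answer: V_th = -0.02032 V, R_th = 158 Ω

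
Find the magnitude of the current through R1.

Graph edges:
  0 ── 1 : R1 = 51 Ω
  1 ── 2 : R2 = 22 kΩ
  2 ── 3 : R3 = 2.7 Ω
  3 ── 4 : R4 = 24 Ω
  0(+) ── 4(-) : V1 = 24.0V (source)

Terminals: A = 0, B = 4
Nodal analysis, taking node 4 as the 0 V reference.
Source V1 fixes V_0 = 24 V.
KCL at each unknown node (sum of currents leaving = 0; resistances in Ω):
  Node 1: (V_1 - 24)/51 + (V_1 - V_2)/22000 = 0
  Node 2: (V_2 - V_1)/22000 + (V_2 - V_3)/2.7 = 0
  Node 3: (V_3 - V_2)/2.7 + (V_3 - 0)/24 = 0
Collecting terms (coefficients in siemens):
  0.01965·V_1 - 0.00004545·V_2 = 0.4706
  0.3704·V_2 - 0.00004545·V_1 - 0.3704·V_3 = 0
  0.412·V_3 - 0.3704·V_2 = 0
Solving these 3 simultaneous equations (Gaussian elimination) gives:
  V_1 = 23.94 V, V_2 = 0.02902 V, V_3 = 0.02609 V
I_R1 = (V_0 - V_1)/R1 = (24 - 23.94)/51 = 0.001087 A
|I_R1| = 0.001087 A

Final answer: |I_R1| = 0.001087 A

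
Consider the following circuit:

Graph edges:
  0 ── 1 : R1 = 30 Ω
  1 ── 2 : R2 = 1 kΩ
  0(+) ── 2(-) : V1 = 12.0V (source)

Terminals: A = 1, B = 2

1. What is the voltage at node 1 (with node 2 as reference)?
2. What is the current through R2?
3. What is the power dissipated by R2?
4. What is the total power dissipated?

Nodal analysis, taking node 2 as the 0 V reference.
Source V1 fixes V_0 = 12 V.
KCL at each unknown node (sum of currents leaving = 0; resistances in Ω):
  Node 1: (V_1 - 12)/30 + (V_1 - 0)/1000 = 0
Collecting terms: 0.03433 × V_1 = 0.4  =>  V_1 = 11.65 V
Part 1:
  Read off the nodal solution: V_1 = 11.65 V
Part 2:
  I_R2 = (V_1 - V_2)/R2 = (11.65 - 0)/1000 = 0.01165 A
  Magnitude: I_R2 = 0.01165 A
Part 3:
  I_R2 = (V_1 - V_2)/R2 = (11.65 - 0)/1000 = 0.01165 A
  P_R2 = I_R2² × R2 = (0.01165)² × 1000 = 0.1357 W
Part 4:
  Power in each resistor, P = (ΔV)²/R:
    P_R1 = (12 - 11.65)²/30 = 0.004072 W
    P_R2 = (11.65 - 0)²/1000 = 0.1357 W
  P_total = P_R1 + P_R2 = 0.1398 W

Final answers:
1. V_1 = 11.65 V
2. I_R2 = 0.01165 A
3. P_R2 = 0.1357 W
4. P_total = 0.1398 W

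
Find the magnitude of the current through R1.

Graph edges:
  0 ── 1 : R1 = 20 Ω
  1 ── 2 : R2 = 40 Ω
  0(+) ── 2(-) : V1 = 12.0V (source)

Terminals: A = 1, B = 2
Nodal analysis, taking node 2 as the 0 V reference.
Source V1 fixes V_0 = 12 V.
KCL at each unknown node (sum of currents leaving = 0; resistances in Ω):
  Node 1: (V_1 - 12)/20 + (V_1 - 0)/40 = 0
Collecting terms: 0.075 × V_1 = 0.6  =>  V_1 = 8 V
I_R1 = (V_0 - V_1)/R1 = (12 - 8)/20 = 0.2 A
|I_R1| = 0.2 A

Final answer: |I_R1| = 0.2 A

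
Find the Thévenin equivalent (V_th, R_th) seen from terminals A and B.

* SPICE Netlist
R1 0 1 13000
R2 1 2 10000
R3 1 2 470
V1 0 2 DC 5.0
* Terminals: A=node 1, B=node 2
Step 1 — V_th is the open-circuit voltage V_A - V_B (nothing connected across the terminals).
Nodal analysis, taking node 2 as the 0 V reference.
Source V1 fixes V_0 = 5 V.
KCL at each unknown node (sum of currents leaving = 0; resistances in Ω):
  Node 1: (V_1 - 5)/13000 + (V_1 - 0)/10000 + (V_1 - 0)/470 = 0
Collecting terms: 0.002305 × V_1 = 0.0003846  =>  V_1 = 0.1669 V
V_th = V_1 - V_2 = 0.1669 - 0 = 0.1669 V
Step 2 — R_th: zero the source — replace V1 by a short circuit (node 2 merges into node 0) — and find the resistance seen between A (node 1) and B (node 0).
Reduce the network between node 1 (A) and node 0 (B) by series/parallel combination:
  Rp1 = R1 ‖ R2 ‖ R3 (parallel, all between nodes 0 and 1) = 1/(1/13000 + 1/10000 + 1/470) = 433.9 Ω
R_th = 433.9 Ω

Final answer: V_th = 0.1669 V, R_th = 433.9 Ω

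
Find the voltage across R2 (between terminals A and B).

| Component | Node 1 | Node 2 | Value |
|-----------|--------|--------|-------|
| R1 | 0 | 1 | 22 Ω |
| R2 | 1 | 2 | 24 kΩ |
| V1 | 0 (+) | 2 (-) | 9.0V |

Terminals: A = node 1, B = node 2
R1 and R2 are in series across V1 (node 0 → node 1 → node 2), and the output A–B is taken across R2, so this is a voltage divider.
Series current: I = V1/(R1 + R2) = 9/(22 + 24000) = 9/24020 = 0.0003747 A
V_R2 = I × R2 = V1 × R2/(R1 + R2) = 9 × 24000/24020 = 8.992 V

Final answer: 8.992 V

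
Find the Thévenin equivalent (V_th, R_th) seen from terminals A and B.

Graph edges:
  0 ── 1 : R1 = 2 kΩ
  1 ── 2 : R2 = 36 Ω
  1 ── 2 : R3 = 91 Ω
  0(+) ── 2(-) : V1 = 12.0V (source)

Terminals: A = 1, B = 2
Step 1 — V_th is the open-circuit voltage V_A - V_B (nothing connected across the terminals).
Nodal analysis, taking node 2 as the 0 V reference.
Source V1 fixes V_0 = 12 V.
KCL at each unknown node (sum of currents leaving = 0; resistances in Ω):
  Node 1: (V_1 - 12)/2000 + (V_1 - 0)/36 + (V_1 - 0)/91 = 0
Collecting terms: 0.03927 × V_1 = 0.006  =>  V_1 = 0.1528 V
V_th = V_1 - V_2 = 0.1528 - 0 = 0.1528 V
Step 2 — R_th: zero the source — replace V1 by a short circuit (node 2 merges into node 0) — and find the resistance seen between A (node 1) and B (node 0).
Reduce the network between node 1 (A) and node 0 (B) by series/parallel combination:
  Rp1 = R1 ‖ R2 ‖ R3 (parallel, all between nodes 0 and 1) = 1/(1/2000 + 1/36 + 1/91) = 25.47 Ω
R_th = 25.47 Ω

Final answer: V_th = 0.1528 V, R_th = 25.47 Ω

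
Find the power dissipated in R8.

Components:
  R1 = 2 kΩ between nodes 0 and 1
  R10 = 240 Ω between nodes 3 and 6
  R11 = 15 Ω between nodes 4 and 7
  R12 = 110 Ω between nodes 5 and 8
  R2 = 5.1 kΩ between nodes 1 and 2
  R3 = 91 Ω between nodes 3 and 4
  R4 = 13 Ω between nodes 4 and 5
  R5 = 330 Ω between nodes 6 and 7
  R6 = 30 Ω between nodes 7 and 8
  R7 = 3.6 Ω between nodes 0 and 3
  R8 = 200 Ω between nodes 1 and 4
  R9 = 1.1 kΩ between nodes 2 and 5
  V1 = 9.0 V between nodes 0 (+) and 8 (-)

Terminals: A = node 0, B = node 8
Nodal analysis, taking node 8 as the 0 V reference.
Source V1 fixes V_0 = 9 V.
KCL at each unknown node (sum of currents leaving = 0; resistances in Ω):
  Node 1: (V_1 - 9)/2000 + (V_1 - V_2)/5100 + (V_1 - V_4)/200 = 0
  Node 2: (V_2 - V_1)/5100 + (V_2 - V_5)/1100 = 0
  Node 3: (V_3 - V_4)/91 + (V_3 - 9)/3.6 + (V_3 - V_6)/240 = 0
  Node 4: (V_4 - V_3)/91 + (V_4 - V_5)/13 + (V_4 - V_1)/200 + (V_4 - V_7)/15 = 0
  Node 5: (V_5 - V_4)/13 + (V_5 - V_2)/1100 + (V_5 - 0)/110 = 0
  Node 6: (V_6 - V_7)/330 + (V_6 - V_3)/240 = 0
  Node 7: (V_7 - V_6)/330 + (V_7 - 0)/30 + (V_7 - V_4)/15 = 0
Collecting terms (coefficients in siemens):
  0.005696·V_1 - 0.0001961·V_2 - 0.005·V_4 = 0.0045
  0.001105·V_2 - 0.0001961·V_1 - 0.0009091·V_5 = 0
  0.2929·V_3 - 0.01099·V_4 - 0.004167·V_6 = 2.5
  0.1596·V_4 - 0.005·V_1 - 0.01099·V_3 - 0.07692·V_5 - 0.06667·V_7 = 0
  0.08692·V_5 - 0.0009091·V_2 - 0.07692·V_4 = 0
  0.007197·V_6 - 0.004167·V_3 - 0.00303·V_7 = 0
  0.103·V_7 - 0.06667·V_4 - 0.00303·V_6 = 0
Solving these 7 simultaneous equations (Gaussian elimination) gives:
  V_1 = 3.14 V, V_2 = 2.457 V, V_3 = 8.714 V, V_4 = 2.581 V
  V_5 = 2.31 V, V_6 = 5.82 V, V_7 = 1.841 V
I_R8 = (V_1 - V_4)/R8 = (3.14 - 2.581)/200 = 0.002796 A
P_R8 = I_R8² × R8 = (0.002796)² × 200 = 0.001563 W

Final answer: 0.001563 W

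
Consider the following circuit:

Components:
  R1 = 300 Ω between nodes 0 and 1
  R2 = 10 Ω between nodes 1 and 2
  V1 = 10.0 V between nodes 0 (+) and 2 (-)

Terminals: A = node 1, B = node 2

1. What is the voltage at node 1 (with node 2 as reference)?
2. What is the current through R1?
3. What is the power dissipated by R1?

Nodal analysis, taking node 2 as the 0 V reference.
Source V1 fixes V_0 = 10 V.
KCL at each unknown node (sum of currents leaving = 0; resistances in Ω):
  Node 1: (V_1 - 10)/300 + (V_1 - 0)/10 = 0
Collecting terms: 0.1033 × V_1 = 0.03333  =>  V_1 = 0.3226 V
Part 1:
  Read off the nodal solution: V_1 = 0.3226 V
Part 2:
  I_R1 = (V_0 - V_1)/R1 = (10 - 0.3226)/300 = 0.03226 A
  Magnitude: I_R1 = 0.03226 A
Part 3:
  I_R1 = (V_0 - V_1)/R1 = (10 - 0.3226)/300 = 0.03226 A
  P_R1 = I_R1² × R1 = (0.03226)² × 300 = 0.3122 W

Final answers:
1. V_1 = 0.3226 V
2. I_R1 = 0.03226 A
3. P_R1 = 0.3122 W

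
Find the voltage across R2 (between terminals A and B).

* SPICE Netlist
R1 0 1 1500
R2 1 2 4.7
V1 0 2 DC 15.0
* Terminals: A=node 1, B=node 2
R1 and R2 are in series across V1 (node 0 → node 1 → node 2), and the output A–B is taken across R2, so this is a voltage divider.
Series current: I = V1/(R1 + R2) = 15/(1500 + 4.7) = 15/1505 = 0.009969 A
V_R2 = I × R2 = V1 × R2/(R1 + R2) = 15 × 4.7/1505 = 0.04685 V

Final answer: 0.04685 V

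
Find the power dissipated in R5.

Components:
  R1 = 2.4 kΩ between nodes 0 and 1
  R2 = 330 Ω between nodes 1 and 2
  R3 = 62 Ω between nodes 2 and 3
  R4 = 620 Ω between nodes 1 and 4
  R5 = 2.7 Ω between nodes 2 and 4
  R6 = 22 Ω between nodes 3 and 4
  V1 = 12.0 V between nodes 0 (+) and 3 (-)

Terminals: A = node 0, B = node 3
Nodal analysis, taking node 3 as the 0 V reference.
Source V1 fixes V_0 = 12 V.
KCL at each unknown node (sum of currents leaving = 0; resistances in Ω):
  Node 1: (V_1 - 12)/2400 + (V_1 - V_2)/330 + (V_1 - V_4)/620 = 0
  Node 2: (V_2 - V_1)/330 + (V_2 - 0)/62 + (V_2 - V_4)/2.7 = 0
  Node 4: (V_4 - V_1)/620 + (V_4 - V_2)/2.7 + (V_4 - 0)/22 = 0
Collecting terms (coefficients in siemens):
  0.00506·V_1 - 0.00303·V_2 - 0.001613·V_4 = 0.005
  0.3895·V_2 - 0.00303·V_1 - 0.3704·V_4 = 0
  0.4174·V_4 - 0.001613·V_1 - 0.3704·V_2 = 0
Solving these 3 simultaneous equations (Gaussian elimination) gives:
  V_1 = 1.058 V, V_2 = 0.07746 V, V_4 = 0.07282 V
I_R5 = (V_2 - V_4)/R5 = (0.07746 - 0.07282)/2.7 = 0.001721 A
P_R5 = I_R5² × R5 = (0.001721)² × 2.7 = 0.000007999 W

Final answer: 7.999e-06 W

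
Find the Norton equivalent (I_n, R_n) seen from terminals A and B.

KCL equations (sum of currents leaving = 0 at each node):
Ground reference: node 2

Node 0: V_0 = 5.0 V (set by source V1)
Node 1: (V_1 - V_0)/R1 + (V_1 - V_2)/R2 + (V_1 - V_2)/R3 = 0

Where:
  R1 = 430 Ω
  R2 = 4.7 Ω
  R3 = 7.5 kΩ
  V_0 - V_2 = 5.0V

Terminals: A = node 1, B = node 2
Find the Thévenin equivalent first; then I_n = V_th/R_th and R_n = R_th.
Step 1 — V_th is the open-circuit voltage V_A - V_B (nothing connected across the terminals).
Nodal analysis, taking node 2 as the 0 V reference.
Source V1 fixes V_0 = 5 V.
KCL at each unknown node (sum of currents leaving = 0; resistances in Ω):
  Node 1: (V_1 - 5)/430 + (V_1 - 0)/4.7 + (V_1 - 0)/7500 = 0
Collecting terms: 0.2152 × V_1 = 0.01163  =>  V_1 = 0.05403 V
V_th = V_1 - V_2 = 0.05403 - 0 = 0.05403 V
Step 2 — R_th: zero the source — replace V1 by a short circuit (node 2 merges into node 0) — and find the resistance seen between A (node 1) and B (node 0).
Reduce the network between node 1 (A) and node 0 (B) by series/parallel combination:
  Rp1 = R1 ‖ R2 ‖ R3 (parallel, all between nodes 0 and 1) = 1/(1/430 + 1/4.7 + 1/7500) = 4.646 Ω
R_th = 4.646 Ω
I_n = V_th/R_th = 0.05403/4.646 = 0.01163 A, and R_n = R_th = 4.646 Ω

Final answer: I_n = 0.01163 A, R_n = 4.646 Ω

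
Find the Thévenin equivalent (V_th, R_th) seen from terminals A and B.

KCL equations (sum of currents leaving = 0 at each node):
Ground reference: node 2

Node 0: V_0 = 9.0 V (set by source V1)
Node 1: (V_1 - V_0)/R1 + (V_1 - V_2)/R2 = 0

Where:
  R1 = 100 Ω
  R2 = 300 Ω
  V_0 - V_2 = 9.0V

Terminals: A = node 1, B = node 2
Step 1 — V_th is the open-circuit voltage V_A - V_B (nothing connected across the terminals).
Nodal analysis, taking node 2 as the 0 V reference.
Source V1 fixes V_0 = 9 V.
KCL at each unknown node (sum of currents leaving = 0; resistances in Ω):
  Node 1: (V_1 - 9)/100 + (V_1 - 0)/300 = 0
Collecting terms: 0.01333 × V_1 = 0.09  =>  V_1 = 6.75 V
V_th = V_1 - V_2 = 6.75 - 0 = 6.75 V
Step 2 — R_th: zero the source — replace V1 by a short circuit (node 2 merges into node 0) — and find the resistance seen between A (node 1) and B (node 0).
Reduce the network between node 1 (A) and node 0 (B) by series/parallel combination:
  Rp1 = R1 ‖ R2 (parallel, both between nodes 0 and 1) = 1/(1/100 + 1/300) = 75 Ω
R_th = 75 Ω

Final answer: V_th = 6.75 V, R_th = 75 Ω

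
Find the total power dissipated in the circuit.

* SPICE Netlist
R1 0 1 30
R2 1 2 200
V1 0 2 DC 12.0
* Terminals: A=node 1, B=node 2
Nodal analysis, taking node 2 as the 0 V reference.
Source V1 fixes V_0 = 12 V.
KCL at each unknown node (sum of currents leaving = 0; resistances in Ω):
  Node 1: (V_1 - 12)/30 + (V_1 - 0)/200 = 0
Collecting terms: 0.03833 × V_1 = 0.4  =>  V_1 = 10.43 V
Power in each resistor, P = (ΔV)²/R:
  P_R1 = (12 - 10.43)²/30 = 0.08166 W
  P_R2 = (10.43 - 0)²/200 = 0.5444 W
P_total = P_R1 + P_R2 = 0.6261 W

Final answer: 0.6261 W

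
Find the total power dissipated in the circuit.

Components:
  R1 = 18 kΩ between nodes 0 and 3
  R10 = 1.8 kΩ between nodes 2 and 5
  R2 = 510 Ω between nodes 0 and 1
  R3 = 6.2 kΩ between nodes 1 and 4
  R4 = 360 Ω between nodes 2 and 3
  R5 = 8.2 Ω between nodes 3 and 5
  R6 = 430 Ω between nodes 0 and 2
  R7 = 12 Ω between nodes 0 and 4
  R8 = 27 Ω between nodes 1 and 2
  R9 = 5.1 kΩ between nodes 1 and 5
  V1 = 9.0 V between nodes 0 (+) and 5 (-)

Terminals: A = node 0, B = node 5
Nodal analysis, taking node 5 as the 0 V reference.
Source V1 fixes V_0 = 9 V.
KCL at each unknown node (sum of currents leaving = 0; resistances in Ω):
  Node 1: (V_1 - 9)/510 + (V_1 - V_4)/6200 + (V_1 - V_2)/27 + (V_1 - 0)/5100 = 0
  Node 2: (V_2 - V_3)/360 + (V_2 - 9)/430 + (V_2 - V_1)/27 + (V_2 - 0)/1800 = 0
  Node 3: (V_3 - 9)/18000 + (V_3 - V_2)/360 + (V_3 - 0)/8.2 = 0
  Node 4: (V_4 - V_1)/6200 + (V_4 - 9)/12 = 0
Collecting terms (coefficients in siemens):
  0.03936·V_1 - 0.03704·V_2 - 0.0001613·V_4 = 0.01765
  0.0427·V_2 - 0.03704·V_1 - 0.002778·V_3 = 0.02093
  0.1248·V_3 - 0.002778·V_2 = 0.0005
  0.08349·V_4 - 0.0001613·V_1 = 0.75
Solving these 4 simultaneous equations (Gaussian elimination) gives:
  V_1 = 5.193 V, V_2 = 5.003 V, V_3 = 0.1154 V, V_4 = 8.993 V
Power in each resistor, P = (ΔV)²/R:
  P_R1 = (9 - 0.1154)²/18000 = 0.004385 W
  P_R2 = (9 - 5.193)²/510 = 0.02841 W
  P_R3 = (5.193 - 8.993)²/6200 = 0.002328 W
  P_R4 = (5.003 - 0.1154)²/360 = 0.06635 W
  P_R5 = (0.1154 - 0)²/8.2 = 0.001623 W
  P_R6 = (9 - 5.003)²/430 = 0.03716 W
  P_R7 = (9 - 8.993)²/12 = 0.000004506 W
  P_R8 = (5.193 - 5.003)²/27 = 0.001345 W
  P_R9 = (5.193 - 0)²/5100 = 0.005288 W
  P_R10 = (5.003 - 0)²/1800 = 0.0139 W
P_total = P_R1 + P_R2 + P_R3 + P_R4 + P_R5 + P_R6 + P_R7 + P_R8 + P_R9 + P_R10 = 0.1608 W

Final answer: 0.1608 W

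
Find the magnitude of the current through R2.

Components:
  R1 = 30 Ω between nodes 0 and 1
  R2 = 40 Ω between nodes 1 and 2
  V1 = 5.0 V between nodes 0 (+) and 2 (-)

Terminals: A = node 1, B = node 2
Nodal analysis, taking node 2 as the 0 V reference.
Source V1 fixes V_0 = 5 V.
KCL at each unknown node (sum of currents leaving = 0; resistances in Ω):
  Node 1: (V_1 - 5)/30 + (V_1 - 0)/40 = 0
Collecting terms: 0.05833 × V_1 = 0.1667  =>  V_1 = 2.857 V
I_R2 = (V_1 - V_2)/R2 = (2.857 - 0)/40 = 0.07143 A
|I_R2| = 0.07143 A

Final answer: |I_R2| = 0.07143 A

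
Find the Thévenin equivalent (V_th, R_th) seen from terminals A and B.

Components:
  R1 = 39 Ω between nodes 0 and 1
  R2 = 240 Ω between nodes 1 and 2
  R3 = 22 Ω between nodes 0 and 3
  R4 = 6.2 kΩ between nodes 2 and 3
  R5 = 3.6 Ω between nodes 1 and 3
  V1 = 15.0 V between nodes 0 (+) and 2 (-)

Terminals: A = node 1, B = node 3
Step 1 — V_th is the open-circuit voltage V_A - V_B (nothing connected across the terminals).
Nodal analysis, taking node 2 as the 0 V reference.
Source V1 fixes V_0 = 15 V.
KCL at each unknown node (sum of currents leaving = 0; resistances in Ω):
  Node 1: (V_1 - 15)/39 + (V_1 - 0)/240 + (V_1 - V_3)/3.6 = 0
  Node 3: (V_3 - 15)/22 + (V_3 - 0)/6200 + (V_3 - V_1)/3.6 = 0
Collecting terms (coefficients in siemens):
  0.3076·V_1 - 0.2778·V_3 = 0.3846
  0.3234·V_3 - 0.2778·V_1 = 0.6818
Determinant D = (0.3076)(0.3234) - (-0.2778)(-0.2778) = 0.02231
V_1 = [(0.3846)(0.3234) - (-0.2778)(0.6818)]/D = 14.06 V
V_3 = [(0.3076)(0.6818) - (0.3846)(-0.2778)]/D = 14.19 V
V_th = V_1 - V_3 = 14.06 - 14.19 = -0.1246 V
Step 2 — R_th: zero the source — replace V1 by a short circuit (node 2 merges into node 0) — and find the resistance seen between A (node 1) and B (node 3).
Reduce the network between node 1 (A) and node 3 (B) by series/parallel combination:
  Rp1 = R1 ‖ R2 (parallel, both between nodes 0 and 1) = 1/(1/39 + 1/240) = 33.55 Ω
  Rp2 = R3 ‖ R4 (parallel, both between nodes 0 and 3) = 1/(1/22 + 1/6200) = 21.92 Ω
  Rs1 = Rp1 + Rp2 (series, joined only at node 0) = 33.55 + 21.92 = 55.47 Ω
  Rp3 = R5 ‖ Rs1 (parallel, both between nodes 1 and 3) = 1/(1/3.6 + 1/55.47) = 3.381 Ω
R_th = 3.381 Ω

Final answer: V_th = -0.1246 V, R_th = 3.381 Ω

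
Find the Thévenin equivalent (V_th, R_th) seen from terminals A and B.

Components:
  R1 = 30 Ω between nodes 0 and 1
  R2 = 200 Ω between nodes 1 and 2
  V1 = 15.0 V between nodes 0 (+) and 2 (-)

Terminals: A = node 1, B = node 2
Step 1 — V_th is the open-circuit voltage V_A - V_B (nothing connected across the terminals).
Nodal analysis, taking node 2 as the 0 V reference.
Source V1 fixes V_0 = 15 V.
KCL at each unknown node (sum of currents leaving = 0; resistances in Ω):
  Node 1: (V_1 - 15)/30 + (V_1 - 0)/200 = 0
Collecting terms: 0.03833 × V_1 = 0.5  =>  V_1 = 13.04 V
V_th = V_1 - V_2 = 13.04 - 0 = 13.04 V
Step 2 — R_th: zero the source — replace V1 by a short circuit (node 2 merges into node 0) — and find the resistance seen between A (node 1) and B (node 0).
Reduce the network between node 1 (A) and node 0 (B) by series/parallel combination:
  Rp1 = R1 ‖ R2 (parallel, both between nodes 0 and 1) = 1/(1/30 + 1/200) = 26.09 Ω
R_th = 26.09 Ω

Final answer: V_th = 13.04 V, R_th = 26.09 Ω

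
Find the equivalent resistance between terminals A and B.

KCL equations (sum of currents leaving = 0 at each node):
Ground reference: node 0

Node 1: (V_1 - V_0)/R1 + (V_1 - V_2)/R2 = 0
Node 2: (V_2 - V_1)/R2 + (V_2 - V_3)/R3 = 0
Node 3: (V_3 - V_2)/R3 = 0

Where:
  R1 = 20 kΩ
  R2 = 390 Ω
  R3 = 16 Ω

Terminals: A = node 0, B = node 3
Reduce the network between node 0 (A) and node 3 (B) by series/parallel combination:
  Rs1 = R1 + R2 (series, joined only at node 1) = 20000 + 390 = 20390 Ω
  Rs2 = R3 + Rs1 (series, joined only at node 2) = 16 + 20390 = 20410 Ω
R_eq = 20.41 kΩ

Final answer: 20.41 kΩ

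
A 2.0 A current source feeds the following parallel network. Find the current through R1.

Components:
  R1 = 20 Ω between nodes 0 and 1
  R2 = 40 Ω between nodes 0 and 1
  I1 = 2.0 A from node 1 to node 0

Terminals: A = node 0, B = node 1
All resistors sit directly between nodes 0 and 1, so they are in parallel and share one voltage V; the full source current 2 A splits among them.
1/R_par = 1/20 + 1/40 = 0.075 S  =>  R_par = 13.33 Ω
V = I × R_par = 2 × 13.33 = 26.67 V
I_R1 = V/R1 = 26.67/20 = 1.333 A

Final answer: 1.333 A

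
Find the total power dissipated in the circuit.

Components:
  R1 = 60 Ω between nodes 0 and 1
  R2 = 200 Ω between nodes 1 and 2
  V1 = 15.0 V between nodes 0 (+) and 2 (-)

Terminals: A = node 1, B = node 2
Nodal analysis, taking node 2 as the 0 V reference.
Source V1 fixes V_0 = 15 V.
KCL at each unknown node (sum of currents leaving = 0; resistances in Ω):
  Node 1: (V_1 - 15)/60 + (V_1 - 0)/200 = 0
Collecting terms: 0.02167 × V_1 = 0.25  =>  V_1 = 11.54 V
Power in each resistor, P = (ΔV)²/R:
  P_R1 = (15 - 11.54)²/60 = 0.1997 W
  P_R2 = (11.54 - 0)²/200 = 0.6657 W
P_total = P_R1 + P_R2 = 0.8654 W

Final answer: 0.8654 W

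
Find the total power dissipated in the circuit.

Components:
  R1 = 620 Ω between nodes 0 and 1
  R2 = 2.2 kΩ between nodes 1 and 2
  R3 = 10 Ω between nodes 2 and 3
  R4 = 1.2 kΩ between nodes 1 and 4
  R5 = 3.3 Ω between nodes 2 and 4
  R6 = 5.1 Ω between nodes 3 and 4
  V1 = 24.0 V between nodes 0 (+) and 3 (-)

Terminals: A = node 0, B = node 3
Nodal analysis, taking node 3 as the 0 V reference.
Source V1 fixes V_0 = 24 V.
KCL at each unknown node (sum of currents leaving = 0; resistances in Ω):
  Node 1: (V_1 - 24)/620 + (V_1 - V_2)/2200 + (V_1 - V_4)/1200 = 0
  Node 2: (V_2 - V_1)/2200 + (V_2 - 0)/10 + (V_2 - V_4)/3.3 = 0
  Node 4: (V_4 - V_1)/1200 + (V_4 - V_2)/3.3 + (V_4 - 0)/5.1 = 0
Collecting terms (coefficients in siemens):
  0.002901·V_1 - 0.0004545·V_2 - 0.0008333·V_4 = 0.03871
  0.4035·V_2 - 0.0004545·V_1 - 0.303·V_4 = 0
  0.4999·V_4 - 0.0008333·V_1 - 0.303·V_2 = 0
Solving these 3 simultaneous equations (Gaussian elimination) gives:
  V_1 = 13.37 V, V_2 = 0.05837 V, V_4 = 0.05767 V
Power in each resistor, P = (ΔV)²/R:
  P_R1 = (24 - 13.37)²/620 = 0.1822 W
  P_R2 = (13.37 - 0.05837)²/2200 = 0.08055 W
  P_R3 = (0.05837 - 0)²/10 = 0.0003407 W
  P_R4 = (13.37 - 0.05767)²/1200 = 0.1477 W
  P_R5 = (0.05837 - 0.05767)²/3.3 = 0.0000001505 W
  P_R6 = (0 - 0.05767)²/5.1 = 0.0006521 W
P_total = P_R1 + P_R2 + P_R3 + P_R4 + P_R5 + P_R6 = 0.4115 W

Final answer: 0.4115 W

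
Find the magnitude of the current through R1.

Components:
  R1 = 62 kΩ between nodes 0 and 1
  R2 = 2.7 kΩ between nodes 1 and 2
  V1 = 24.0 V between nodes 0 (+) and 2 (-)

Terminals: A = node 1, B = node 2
Nodal analysis, taking node 2 as the 0 V reference.
Source V1 fixes V_0 = 24 V.
KCL at each unknown node (sum of currents leaving = 0; resistances in Ω):
  Node 1: (V_1 - 24)/62000 + (V_1 - 0)/2700 = 0
Collecting terms: 0.0003865 × V_1 = 0.0003871  =>  V_1 = 1.002 V
I_R1 = (V_0 - V_1)/R1 = (24 - 1.002)/62000 = 0.0003709 A
|I_R1| = 0.0003709 A

Final answer: |I_R1| = 0.0003709 A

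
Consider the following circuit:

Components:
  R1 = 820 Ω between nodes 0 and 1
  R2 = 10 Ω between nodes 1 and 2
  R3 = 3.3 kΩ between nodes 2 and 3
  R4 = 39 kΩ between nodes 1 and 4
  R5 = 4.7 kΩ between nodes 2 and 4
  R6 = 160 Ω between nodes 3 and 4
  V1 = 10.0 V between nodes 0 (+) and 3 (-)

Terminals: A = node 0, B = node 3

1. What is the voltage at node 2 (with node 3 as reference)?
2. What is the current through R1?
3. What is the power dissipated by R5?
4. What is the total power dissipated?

Nodal analysis, taking node 3 as the 0 V reference.
Source V1 fixes V_0 = 10 V.
KCL at each unknown node (sum of currents leaving = 0; resistances in Ω):
  Node 1: (V_1 - 10)/820 + (V_1 - V_2)/10 + (V_1 - V_4)/39000 = 0
  Node 2: (V_2 - V_1)/10 + (V_2 - 0)/3300 + (V_2 - V_4)/4700 = 0
  Node 4: (V_4 - V_1)/39000 + (V_4 - V_2)/4700 + (V_4 - 0)/160 = 0
Collecting terms (coefficients in siemens):
  0.1012·V_1 - 0.1·V_2 - 0.00002564·V_4 = 0.0122
  0.1005·V_2 - 0.1·V_1 - 0.0002128·V_4 = 0
  0.006488·V_4 - 0.00002564·V_1 - 0.0002128·V_2 = 0
Solving these 3 simultaneous equations (Gaussian elimination) gives:
  V_1 = 6.97 V, V_2 = 6.935 V, V_4 = 0.255 V
Part 1:
  Read off the nodal solution: V_2 = 6.935 V
Part 2:
  I_R1 = (V_0 - V_1)/R1 = (10 - 6.97)/820 = 0.003695 A
  Magnitude: I_R1 = 0.003695 A
Part 3:
  I_R5 = (V_2 - V_4)/R5 = (6.935 - 0.255)/4700 = 0.001421 A
  P_R5 = I_R5² × R5 = (0.001421)² × 4700 = 0.009494 W
Part 4:
  Power in each resistor, P = (ΔV)²/R:
    P_R1 = (10 - 6.97)²/820 = 0.0112 W
    P_R2 = (6.97 - 6.935)²/10 = 0.0001241 W
    P_R3 = (6.935 - 0)²/3300 = 0.01457 W
    P_R4 = (6.97 - 0.255)²/39000 = 0.001156 W
    P_R5 = (6.935 - 0.255)²/4700 = 0.009494 W
    P_R6 = (0 - 0.255)²/160 = 0.0004063 W
  P_total = P_R1 + P_R2 + P_R3 + P_R4 + P_R5 + P_R6 = 0.03695 W

Final answers:
1. V_2 = 6.935 V
2. I_R1 = 0.003695 A
3. P_R5 = 0.009494 W
4. P_total = 0.03695 W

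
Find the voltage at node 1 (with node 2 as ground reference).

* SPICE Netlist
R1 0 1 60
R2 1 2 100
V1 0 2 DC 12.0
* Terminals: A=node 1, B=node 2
Nodal analysis, taking node 2 as the 0 V reference.
Source V1 fixes V_0 = 12 V.
KCL at each unknown node (sum of currents leaving = 0; resistances in Ω):
  Node 1: (V_1 - 12)/60 + (V_1 - 0)/100 = 0
Collecting terms: 0.02667 × V_1 = 0.2  =>  V_1 = 7.5 V
The requested potential is V_1 = 7.5 V.

Final answer: V_1 = 7.5 V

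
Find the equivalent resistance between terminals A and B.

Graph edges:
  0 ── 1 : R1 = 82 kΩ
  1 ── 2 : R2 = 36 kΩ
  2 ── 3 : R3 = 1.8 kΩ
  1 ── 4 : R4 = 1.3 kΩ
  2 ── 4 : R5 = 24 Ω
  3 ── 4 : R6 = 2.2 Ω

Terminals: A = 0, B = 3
The network is not a plain series/parallel combination. Inject a 1 A test current into terminal A (node 0) and return it from terminal B (node 3); then R_eq = V_A / (1 A).
Nodal analysis, taking node 3 as the 0 V reference.
Current source I_test pushes 1 A into node 0 and draws it out of node 3.
KCL at each unknown node (sum of currents leaving = 0; resistances in Ω):
  Node 0: (V_0 - V_1)/82000 - 1 = 0
  Node 1: (V_1 - V_0)/82000 + (V_1 - V_2)/36000 + (V_1 - V_4)/1300 = 0
  Node 2: (V_2 - V_1)/36000 + (V_2 - 0)/1800 + (V_2 - V_4)/24 = 0
  Node 4: (V_4 - V_1)/1300 + (V_4 - V_2)/24 + (V_4 - 0)/2.2 = 0
Collecting terms (coefficients in siemens):
  0.0000122·V_0 - 0.0000122·V_1 = 1
  0.0008092·V_1 - 0.0000122·V_0 - 0.00002778·V_2 - 0.0007692·V_4 = 0
  0.04225·V_2 - 0.00002778·V_1 - 0.04167·V_4 = 0
  0.497·V_4 - 0.0007692·V_1 - 0.04167·V_2 = 0
Solving these 4 simultaneous equations (Gaussian elimination) gives:
  V_0 = 83260 V, V_1 = 1257 V, V_2 = 2.992 V, V_4 = 2.196 V
R_eq = V_0 / 1 A = 83260 Ω = 83.26 kΩ

Final answer: 83.26 kΩ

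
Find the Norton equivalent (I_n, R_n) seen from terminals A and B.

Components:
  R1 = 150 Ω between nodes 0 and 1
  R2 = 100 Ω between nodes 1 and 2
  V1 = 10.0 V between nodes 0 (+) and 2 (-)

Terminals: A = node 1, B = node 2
Find the Thévenin equivalent first; then I_n = V_th/R_th and R_n = R_th.
Step 1 — V_th is the open-circuit voltage V_A - V_B (nothing connected across the terminals).
Nodal analysis, taking node 2 as the 0 V reference.
Source V1 fixes V_0 = 10 V.
KCL at each unknown node (sum of currents leaving = 0; resistances in Ω):
  Node 1: (V_1 - 10)/150 + (V_1 - 0)/100 = 0
Collecting terms: 0.01667 × V_1 = 0.06667  =>  V_1 = 4 V
V_th = V_1 - V_2 = 4 - 0 = 4 V
Step 2 — R_th: zero the source — replace V1 by a short circuit (node 2 merges into node 0) — and find the resistance seen between A (node 1) and B (node 0).
Reduce the network between node 1 (A) and node 0 (B) by series/parallel combination:
  Rp1 = R1 ‖ R2 (parallel, both between nodes 0 and 1) = 1/(1/150 + 1/100) = 60 Ω
R_th = 60 Ω
I_n = V_th/R_th = 4/60 = 0.06667 A, and R_n = R_th = 60 Ω

Final answer: I_n = 0.06667 A, R_n = 60 Ω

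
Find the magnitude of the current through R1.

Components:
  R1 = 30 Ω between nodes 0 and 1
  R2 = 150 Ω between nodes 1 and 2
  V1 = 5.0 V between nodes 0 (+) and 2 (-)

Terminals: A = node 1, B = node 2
Nodal analysis, taking node 2 as the 0 V reference.
Source V1 fixes V_0 = 5 V.
KCL at each unknown node (sum of currents leaving = 0; resistances in Ω):
  Node 1: (V_1 - 5)/30 + (V_1 - 0)/150 = 0
Collecting terms: 0.04 × V_1 = 0.1667  =>  V_1 = 4.167 V
I_R1 = (V_0 - V_1)/R1 = (5 - 4.167)/30 = 0.02778 A
|I_R1| = 0.02778 A

Final answer: |I_R1| = 0.02778 A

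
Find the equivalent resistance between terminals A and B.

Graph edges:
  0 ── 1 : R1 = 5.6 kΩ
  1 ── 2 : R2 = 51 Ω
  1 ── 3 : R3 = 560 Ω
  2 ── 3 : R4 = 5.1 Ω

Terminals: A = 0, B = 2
Reduce the network between node 0 (A) and node 2 (B) by series/parallel combination:
  Rs1 = R3 + R4 (series, joined only at node 3) = 560 + 5.1 = 565.1 Ω
  Rp1 = R2 ‖ Rs1 (parallel, both between nodes 1 and 2) = 1/(1/51 + 1/565.1) = 46.78 Ω
  Rs2 = R1 + Rp1 (series, joined only at node 1) = 5600 + 46.78 = 5647 Ω
R_eq = 5.647 kΩ

Final answer: 5.647 kΩ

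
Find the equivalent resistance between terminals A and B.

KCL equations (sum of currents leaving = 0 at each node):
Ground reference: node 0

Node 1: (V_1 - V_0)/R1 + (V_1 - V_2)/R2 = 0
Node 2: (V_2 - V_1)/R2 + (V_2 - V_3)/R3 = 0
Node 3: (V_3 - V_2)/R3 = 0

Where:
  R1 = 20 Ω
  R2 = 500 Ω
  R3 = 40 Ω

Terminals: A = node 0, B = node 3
Reduce the network between node 0 (A) and node 3 (B) by series/parallel combination:
  Rs1 = R1 + R2 (series, joined only at node 1) = 20 + 500 = 520 Ω
  Rs2 = R3 + Rs1 (series, joined only at node 2) = 40 + 520 = 560 Ω
R_eq = 560 Ω

Final answer: 560 Ω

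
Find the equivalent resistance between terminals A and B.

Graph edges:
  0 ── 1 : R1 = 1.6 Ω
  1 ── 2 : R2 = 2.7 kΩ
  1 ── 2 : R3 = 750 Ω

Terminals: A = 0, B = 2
Reduce the network between node 0 (A) and node 2 (B) by series/parallel combination:
  Rp1 = R2 ‖ R3 (parallel, both between nodes 1 and 2) = 1/(1/2700 + 1/750) = 587 Ω
  Rs1 = R1 + Rp1 (series, joined only at node 1) = 1.6 + 587 = 588.6 Ω
R_eq = 588.6 Ω

Final answer: 588.6 Ω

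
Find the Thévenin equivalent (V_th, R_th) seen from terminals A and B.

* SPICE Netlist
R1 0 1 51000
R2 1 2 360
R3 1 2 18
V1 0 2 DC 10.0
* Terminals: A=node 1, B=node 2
Step 1 — V_th is the open-circuit voltage V_A - V_B (nothing connected across the terminals).
Nodal analysis, taking node 2 as the 0 V reference.
Source V1 fixes V_0 = 10 V.
KCL at each unknown node (sum of currents leaving = 0; resistances in Ω):
  Node 1: (V_1 - 10)/51000 + (V_1 - 0)/360 + (V_1 - 0)/18 = 0
Collecting terms: 0.05835 × V_1 = 0.0001961  =>  V_1 = 0.00336 V
V_th = V_1 - V_2 = 0.00336 - 0 = 0.00336 V
Step 2 — R_th: zero the source — replace V1 by a short circuit (node 2 merges into node 0) — and find the resistance seen between A (node 1) and B (node 0).
Reduce the network between node 1 (A) and node 0 (B) by series/parallel combination:
  Rp1 = R1 ‖ R2 ‖ R3 (parallel, all between nodes 0 and 1) = 1/(1/51000 + 1/360 + 1/18) = 17.14 Ω
R_th = 17.14 Ω

Final answer: V_th = 0.00336 V, R_th = 17.14 Ω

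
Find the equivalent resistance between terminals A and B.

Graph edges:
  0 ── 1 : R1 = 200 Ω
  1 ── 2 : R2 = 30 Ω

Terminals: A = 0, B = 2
Reduce the network between node 0 (A) and node 2 (B) by series/parallel combination:
  Rs1 = R1 + R2 (series, joined only at node 1) = 200 + 30 = 230 Ω
R_eq = 230 Ω

Final answer: 230 Ω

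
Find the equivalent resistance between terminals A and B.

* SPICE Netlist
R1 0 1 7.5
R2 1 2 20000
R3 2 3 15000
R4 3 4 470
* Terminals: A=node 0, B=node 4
Reduce the network between node 0 (A) and node 4 (B) by series/parallel combination:
  Rs1 = R1 + R2 (series, joined only at node 1) = 7.5 + 20000 = 20010 Ω
  Rs2 = R3 + Rs1 (series, joined only at node 2) = 15000 + 20010 = 35010 Ω
  Rs3 = R4 + Rs2 (series, joined only at node 3) = 470 + 35010 = 35480 Ω
R_eq = 35.48 kΩ

Final answer: 35.48 kΩ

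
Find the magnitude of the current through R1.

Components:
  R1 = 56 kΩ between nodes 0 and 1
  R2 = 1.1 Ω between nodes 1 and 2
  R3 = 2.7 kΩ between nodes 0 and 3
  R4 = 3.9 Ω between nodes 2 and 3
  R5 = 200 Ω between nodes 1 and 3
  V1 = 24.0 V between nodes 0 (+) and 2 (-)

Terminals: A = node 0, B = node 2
Nodal analysis, taking node 2 as the 0 V reference.
Source V1 fixes V_0 = 24 V.
KCL at each unknown node (sum of currents leaving = 0; resistances in Ω):
  Node 1: (V_1 - 24)/56000 + (V_1 - 0)/1.1 + (V_1 - V_3)/200 = 0
  Node 3: (V_3 - 24)/2700 + (V_3 - 0)/3.9 + (V_3 - V_1)/200 = 0
Collecting terms (coefficients in siemens):
  0.9141·V_1 - 0.005·V_3 = 0.0004286
  0.2618·V_3 - 0.005·V_1 = 0.008889
Determinant D = (0.9141)(0.2618) - (-0.005)(-0.005) = 0.2393
V_1 = [(0.0004286)(0.2618) - (-0.005)(0.008889)]/D = 0.0006546 V
V_3 = [(0.9141)(0.008889) - (0.0004286)(-0.005)]/D = 0.03397 V
I_R1 = (V_0 - V_1)/R1 = (24 - 0.0006546)/56000 = 0.0004286 A
|I_R1| = 0.0004286 A

Final answer: |I_R1| = 0.0004286 A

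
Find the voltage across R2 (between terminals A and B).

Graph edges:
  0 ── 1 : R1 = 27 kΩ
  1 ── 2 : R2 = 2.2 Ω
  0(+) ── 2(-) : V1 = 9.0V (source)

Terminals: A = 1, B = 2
R1 and R2 are in series across V1 (node 0 → node 1 → node 2), and the output A–B is taken across R2, so this is a voltage divider.
Series current: I = V1/(R1 + R2) = 9/(27000 + 2.2) = 9/27000 = 0.0003333 A
V_R2 = I × R2 = V1 × R2/(R1 + R2) = 9 × 2.2/27000 = 0.0007333 V

Final answer: 0.0007333 V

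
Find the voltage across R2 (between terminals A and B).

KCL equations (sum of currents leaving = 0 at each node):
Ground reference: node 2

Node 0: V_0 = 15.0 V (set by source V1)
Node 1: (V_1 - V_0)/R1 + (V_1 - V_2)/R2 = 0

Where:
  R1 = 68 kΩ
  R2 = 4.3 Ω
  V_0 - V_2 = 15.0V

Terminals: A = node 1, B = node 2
R1 and R2 are in series across V1 (node 0 → node 1 → node 2), and the output A–B is taken across R2, so this is a voltage divider.
Series current: I = V1/(R1 + R2) = 15/(68000 + 4.3) = 15/68000 = 0.0002206 A
V_R2 = I × R2 = V1 × R2/(R1 + R2) = 15 × 4.3/68000 = 0.0009485 V

Final answer: 0.0009485 V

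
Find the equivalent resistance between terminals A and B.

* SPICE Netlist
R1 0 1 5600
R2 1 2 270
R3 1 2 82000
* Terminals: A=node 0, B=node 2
Reduce the network between node 0 (A) and node 2 (B) by series/parallel combination:
  Rp1 = R2 ‖ R3 (parallel, both between nodes 1 and 2) = 1/(1/270 + 1/82000) = 269.1 Ω
  Rs1 = R1 + Rp1 (series, joined only at node 1) = 5600 + 269.1 = 5869 Ω
R_eq = 5.869 kΩ

Final answer: 5.869 kΩ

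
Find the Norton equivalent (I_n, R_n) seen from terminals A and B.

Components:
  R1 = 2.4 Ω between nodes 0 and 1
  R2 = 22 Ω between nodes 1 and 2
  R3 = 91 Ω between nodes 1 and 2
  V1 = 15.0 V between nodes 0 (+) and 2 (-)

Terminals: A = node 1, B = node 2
Find the Thévenin equivalent first; then I_n = V_th/R_th and R_n = R_th.
Step 1 — V_th is the open-circuit voltage V_A - V_B (nothing connected across the terminals).
Nodal analysis, taking node 2 as the 0 V reference.
Source V1 fixes V_0 = 15 V.
KCL at each unknown node (sum of currents leaving = 0; resistances in Ω):
  Node 1: (V_1 - 15)/2.4 + (V_1 - 0)/22 + (V_1 - 0)/91 = 0
Collecting terms: 0.4731 × V_1 = 6.25  =>  V_1 = 13.21 V
V_th = V_1 - V_2 = 13.21 - 0 = 13.21 V
Step 2 — R_th: zero the source — replace V1 by a short circuit (node 2 merges into node 0) — and find the resistance seen between A (node 1) and B (node 0).
Reduce the network between node 1 (A) and node 0 (B) by series/parallel combination:
  Rp1 = R1 ‖ R2 ‖ R3 (parallel, all between nodes 0 and 1) = 1/(1/2.4 + 1/22 + 1/91) = 2.114 Ω
R_th = 2.114 Ω
I_n = V_th/R_th = 13.21/2.114 = 6.25 A, and R_n = R_th = 2.114 Ω

Final answer: I_n = 6.25 A, R_n = 2.114 Ω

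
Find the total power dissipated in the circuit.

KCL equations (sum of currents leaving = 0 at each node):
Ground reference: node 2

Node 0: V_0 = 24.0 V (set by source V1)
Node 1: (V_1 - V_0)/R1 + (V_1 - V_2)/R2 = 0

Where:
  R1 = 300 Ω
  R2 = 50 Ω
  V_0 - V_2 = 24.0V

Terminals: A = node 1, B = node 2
Nodal analysis, taking node 2 as the 0 V reference.
Source V1 fixes V_0 = 24 V.
KCL at each unknown node (sum of currents leaving = 0; resistances in Ω):
  Node 1: (V_1 - 24)/300 + (V_1 - 0)/50 = 0
Collecting terms: 0.02333 × V_1 = 0.08  =>  V_1 = 3.429 V
Power in each resistor, P = (ΔV)²/R:
  P_R1 = (24 - 3.429)²/300 = 1.411 W
  P_R2 = (3.429 - 0)²/50 = 0.2351 W
P_total = P_R1 + P_R2 = 1.646 W

Final answer: 1.646 W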